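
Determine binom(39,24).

C(39,24) = C(39,15) by symmetry.
C(39,15) = (39·38·37·36·35·34·33·32·31·30·29·28·27·26·25) / 15! = 32876032921054202880000 / 1307674368000 = 25140840660.

25140840660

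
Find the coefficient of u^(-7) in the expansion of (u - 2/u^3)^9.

2016

General term: C(9,j)·(u)^j·(-2/u^3)^(9-j), with u-exponent 1j − 3(9−j) = 4j − 27.
Set 4j − 27 = -7: j = 5.
C(9,5) = 126; 1^5 = 1; (-2)^4 = 16.
Coefficient = 126 · 1 · 16 = 2016.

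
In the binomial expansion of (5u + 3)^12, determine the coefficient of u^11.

The general term is C(12,j)·(5u)^j·(3)^(12-j); the u^11 term has j = 11.
C(12,11) = 12.
Coefficient = C(12,11) · 5^11 · 3^1 = 12 · 48828125 · 3 = 1757812500.

1757812500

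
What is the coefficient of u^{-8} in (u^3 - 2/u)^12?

-24576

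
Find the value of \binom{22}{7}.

170544

C(22,7) = (22·21·20·19·18·17·16) / 7! = 859541760 / 5040 = 170544.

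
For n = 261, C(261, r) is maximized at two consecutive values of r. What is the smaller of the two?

130

For odd n = 261, C(261,r) peaks at r = (n−1)/2 and (n+1)/2; the smaller is 130.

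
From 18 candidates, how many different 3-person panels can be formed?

816

This is C(18,3) = 816.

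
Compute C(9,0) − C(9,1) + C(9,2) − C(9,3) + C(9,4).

The partial alternating sum Σ_{k=0}^{4} (−1)^k C(9,k) = (−1)^4 C(8,4) = 70.

70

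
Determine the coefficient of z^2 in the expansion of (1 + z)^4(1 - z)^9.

6

Coefficient of z^2 = Σ_{j} C(4,j)·1^j·C(9,2-j)·(-1)^(2-j) for j from 0 to 2.
= 36 + (-36) + 6 = 6.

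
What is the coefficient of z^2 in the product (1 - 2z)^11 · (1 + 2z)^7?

-4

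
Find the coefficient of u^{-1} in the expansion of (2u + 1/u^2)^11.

42240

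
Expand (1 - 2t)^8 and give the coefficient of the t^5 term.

-1792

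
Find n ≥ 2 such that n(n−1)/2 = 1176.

49

n(n−1)/2 = 1176 ⇒ n(n−1) = 2352. Since 49·48 = 2352, n = 49.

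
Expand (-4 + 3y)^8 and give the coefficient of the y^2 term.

1032192

The general term is C(8,j)·(-4)^j·(3y)^(8-j); the y^2 term has j = 6.
C(8,6) = 28.
Coefficient = C(8,6) · (-4)^6 · 3^2 = 28 · 4096 · 9 = 1032192.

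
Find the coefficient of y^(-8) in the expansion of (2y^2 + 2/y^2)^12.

2027520

General term: C(12,j)·(2y^2)^j·(2/y^2)^(12-j), with y-exponent 2j − 2(12−j) = 4j − 24.
Set 4j − 24 = -8: j = 4.
C(12,4) = 495; 2^4 = 16; 2^8 = 256.
Coefficient = 495 · 16 · 256 = 2027520.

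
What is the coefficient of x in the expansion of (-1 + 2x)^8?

The general term is C(8,j)·(-1)^j·(2x)^(8-j); the x^1 term has j = 7.
C(8,7) = 8.
Coefficient = C(8,7) · (-1)^7 · 2^1 = 8 · (-1) · 2 = -16.

-16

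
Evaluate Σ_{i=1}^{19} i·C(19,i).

4980736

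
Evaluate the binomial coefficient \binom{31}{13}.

206253075

C(31,13) = (31·30·29·28·27·26·25·24·23·22·21·20·19) / 13! = 1284342188088960000 / 6227020800 = 206253075.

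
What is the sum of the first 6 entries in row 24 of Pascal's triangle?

55455

1 + 24 + 276 + 2024 + 10626 + 42504 = 55455.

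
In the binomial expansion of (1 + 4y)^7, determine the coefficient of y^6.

28672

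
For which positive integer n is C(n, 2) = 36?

9

n(n−1)/2 = 36 ⇒ n(n−1) = 72. Since 9·8 = 72, n = 9.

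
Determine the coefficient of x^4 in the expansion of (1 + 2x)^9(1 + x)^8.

12502

Coefficient of x^4 = Σ_{j} C(9,j)·2^j·C(8,4-j)·1^(4-j) for j from 0 to 4.
= 70 + 1008 + 4032 + 5376 + 2016 = 12502.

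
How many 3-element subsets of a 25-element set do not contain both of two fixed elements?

2277

All 3-subsets: C(25,3) = 2300. Those containing both fixed elements: C(23,1) = 23.
2300 − 23 = 2277.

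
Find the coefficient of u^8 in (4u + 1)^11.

The general term is C(11,j)·(4u)^j·(1)^(11-j); the u^8 term has j = 8.
C(11,8) = 165.
Coefficient = C(11,8) · 4^8 = 165 · 65536 = 10813440.

10813440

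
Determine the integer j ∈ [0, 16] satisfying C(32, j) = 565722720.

15

C(32,j) increases on 0 ≤ j ≤ 16. C(32,14) = 471435600 and C(32,15) = 565722720, so j = 15.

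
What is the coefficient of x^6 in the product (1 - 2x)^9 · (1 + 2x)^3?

Coefficient of x^6 = Σ_{j} C(9,j)·(-2)^j·C(3,6-j)·2^(6-j) for j from 3 to 6.
= (-5376) + 24192 + (-24192) + 5376 = 0.

0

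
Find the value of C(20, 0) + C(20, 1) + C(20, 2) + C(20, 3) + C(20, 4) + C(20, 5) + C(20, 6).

60460

1 + 20 + 190 + 1140 + 4845 + 15504 + 38760 = 60460.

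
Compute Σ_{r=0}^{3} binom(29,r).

1 + 29 + 406 + 3654 = 4090.

4090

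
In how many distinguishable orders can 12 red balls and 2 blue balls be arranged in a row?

91

Choose positions for the red balls: C(14,12) = 91.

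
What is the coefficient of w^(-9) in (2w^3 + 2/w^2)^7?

896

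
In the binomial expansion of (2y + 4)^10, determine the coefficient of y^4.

13762560

The general term is C(10,j)·(2y)^j·(4)^(10-j); the y^4 term has j = 4.
C(10,4) = 210.
Coefficient = C(10,4) · 2^4 · 4^6 = 210 · 16 · 4096 = 13762560.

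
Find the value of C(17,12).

6188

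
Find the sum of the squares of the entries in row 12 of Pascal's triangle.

By Vandermonde's identity, Σ C(12,r)² = C(24,12) = 2704156.

2704156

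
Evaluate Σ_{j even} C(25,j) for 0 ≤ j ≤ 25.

Even-j terms of row 25 sum to 2^24 = 16777216.

16777216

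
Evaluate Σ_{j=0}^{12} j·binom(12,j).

24576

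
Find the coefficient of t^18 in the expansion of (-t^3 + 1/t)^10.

General term: C(10,j)·(-t^3)^j·(1/t)^(10-j), with t-exponent 3j − 1(10−j) = 4j − 10.
Set 4j − 10 = 18: j = 7.
C(10,7) = 120; (-1)^7 = -1; 1^3 = 1.
Coefficient = 120 · (-1) · 1 = -120.

-120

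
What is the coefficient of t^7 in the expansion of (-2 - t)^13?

The general term is C(13,j)·(-2)^j·(-t)^(13-j); the t^7 term has j = 6.
C(13,6) = 1716.
Coefficient = C(13,6) · (-2)^6 · (-1)^7 = 1716 · 64 · (-1) = -109824.

-109824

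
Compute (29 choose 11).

C(29,11) = (29·28·27·26·25·24·23·22·21·20·19) / 11! = 1381013105472000 / 39916800 = 34597290.

34597290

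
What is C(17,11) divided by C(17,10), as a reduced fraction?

7/11

C(n,k+1)/C(n,k) = (n−k)/(k+1) = (17−10)/(10+1) = 7/11.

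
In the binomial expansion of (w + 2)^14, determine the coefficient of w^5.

The general term is C(14,j)·(w)^j·(2)^(14-j); the w^5 term has j = 5.
C(14,5) = 2002.
Coefficient = C(14,5) · 2^9 = 2002 · 512 = 1025024.

1025024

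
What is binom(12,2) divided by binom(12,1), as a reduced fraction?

11/2

C(n,k+1)/C(n,k) = (n−k)/(k+1) = (12−1)/(1+1) = 11/2.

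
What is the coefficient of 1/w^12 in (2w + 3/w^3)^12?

General term: C(12,j)·(2w)^j·(3/w^3)^(12-j), with w-exponent 1j − 3(12−j) = 4j − 36.
Set 4j − 36 = -12: j = 6.
C(12,6) = 924; 2^6 = 64; 3^6 = 729.
Coefficient = 924 · 64 · 729 = 43110144.

43110144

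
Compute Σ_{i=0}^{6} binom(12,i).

2510

1 + 12 + 66 + 220 + 495 + 792 + 924 = 2510.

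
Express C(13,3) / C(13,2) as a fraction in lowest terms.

C(n,k+1)/C(n,k) = (n−k)/(k+1) = (13−2)/(2+1) = 11/3.

11/3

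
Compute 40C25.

40225345056

C(40,25) = C(40,15) by symmetry.
C(40,15) = (40·39·38·37·36·35·34·33·32·31·30·29·28·27·26) / 15! = 52601652673686724608000 / 1307674368000 = 40225345056.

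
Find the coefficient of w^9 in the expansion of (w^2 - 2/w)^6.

General term: C(6,j)·(w^2)^j·(-2/w)^(6-j), with w-exponent 2j − 1(6−j) = 3j − 6.
Set 3j − 6 = 9: j = 5.
C(6,5) = 6; 1^5 = 1; (-2)^1 = -2.
Coefficient = 6 · 1 · (-2) = -12.

-12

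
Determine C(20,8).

C(20,8) = (20·19·18·17·16·15·14·13) / 8! = 5079110400 / 40320 = 125970.

125970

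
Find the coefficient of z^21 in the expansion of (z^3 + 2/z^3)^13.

2288

General term: C(13,j)·(z^3)^j·(2/z^3)^(13-j), with z-exponent 3j − 3(13−j) = 6j − 39.
Set 6j − 39 = 21: j = 10.
C(13,10) = 286; 1^10 = 1; 2^3 = 8.
Coefficient = 286 · 1 · 8 = 2288.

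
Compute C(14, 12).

91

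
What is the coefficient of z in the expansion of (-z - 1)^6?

6

The general term is C(6,j)·(-z)^j·(-1)^(6-j); the z^1 term has j = 1.
C(6,1) = 6.
Coefficient = C(6,1) · (-1)^1 · (-1)^5 = 6 · (-1) · (-1) = 6.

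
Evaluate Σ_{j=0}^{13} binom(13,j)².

10400600

By Vandermonde's identity, Σ C(13,j)² = C(26,13) = 10400600.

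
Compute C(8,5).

56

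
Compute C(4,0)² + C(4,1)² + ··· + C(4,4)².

By Vandermonde's identity, Σ C(4,r)² = C(8,4) = 70.

70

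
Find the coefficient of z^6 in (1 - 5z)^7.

109375

The general term is C(7,j)·(1)^j·(-5z)^(7-j); the z^6 term has j = 1.
C(7,1) = 7.
Coefficient = C(7,1) · (-5)^6 = 7 · 15625 = 109375.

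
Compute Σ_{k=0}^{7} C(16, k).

1 + 16 + 120 + 560 + 1820 + 4368 + 8008 + 11440 = 26333.

26333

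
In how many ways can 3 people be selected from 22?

1540

This is C(22,3) = 1540.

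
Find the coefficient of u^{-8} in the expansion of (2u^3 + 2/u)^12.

49152

General term: C(12,j)·(2u^3)^j·(2/u)^(12-j), with u-exponent 3j − 1(12−j) = 4j − 12.
Set 4j − 12 = -8: j = 1.
C(12,1) = 12; 2^1 = 2; 2^11 = 2048.
Coefficient = 12 · 2 · 2048 = 49152.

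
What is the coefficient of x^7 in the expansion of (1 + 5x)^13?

The general term is C(13,j)·(1)^j·(5x)^(13-j); the x^7 term has j = 6.
C(13,6) = 1716.
Coefficient = C(13,6) · 5^7 = 1716 · 78125 = 134062500.

134062500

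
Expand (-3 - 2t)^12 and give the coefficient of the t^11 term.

The general term is C(12,j)·(-3)^j·(-2t)^(12-j); the t^11 term has j = 1.
C(12,1) = 12.
Coefficient = C(12,1) · (-3)^1 · (-2)^11 = 12 · (-3) · (-2048) = 73728.

73728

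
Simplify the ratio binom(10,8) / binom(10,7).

3/8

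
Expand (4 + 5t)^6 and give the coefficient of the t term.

The general term is C(6,j)·(4)^j·(5t)^(6-j); the t^1 term has j = 5.
C(6,5) = 6.
Coefficient = C(6,5) · 4^5 · 5^1 = 6 · 1024 · 5 = 30720.

30720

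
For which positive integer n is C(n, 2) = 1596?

57

n(n−1)/2 = 1596 ⇒ n(n−1) = 3192. Since 57·56 = 3192, n = 57.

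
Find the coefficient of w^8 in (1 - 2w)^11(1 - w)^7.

1690370

Coefficient of w^8 = Σ_{j} C(11,j)·(-2)^j·C(7,8-j)·(-1)^(8-j) for j from 1 to 8.
= 22 + 1540 + 27720 + 184800 + 517440 + 620928 + 295680 + 42240 = 1690370.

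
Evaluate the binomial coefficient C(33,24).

38567100

C(33,24) = C(33,9) by symmetry.
C(33,9) = (33·32·31·30·29·28·27·26·25) / 9! = 13995229248000 / 362880 = 38567100.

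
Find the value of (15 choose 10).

C(15,10) = C(15,5) by symmetry.
C(15,5) = (15·14·13·12·11) / 5! = 360360 / 120 = 3003.

3003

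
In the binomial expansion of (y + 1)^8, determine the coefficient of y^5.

56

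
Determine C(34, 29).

278256

C(34,29) = C(34,5) by symmetry.
C(34,5) = (34·33·32·31·30) / 5! = 33390720 / 120 = 278256.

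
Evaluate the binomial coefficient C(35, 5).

C(35,5) = (35·34·33·32·31) / 5! = 38955840 / 120 = 324632.

324632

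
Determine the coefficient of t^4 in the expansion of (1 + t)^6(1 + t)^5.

(1 + t)^6(1 + t)^5 = (1 + t)^11, so the coefficient of t^4 is C(11,4)·1^4 = 330·1 = 330.

330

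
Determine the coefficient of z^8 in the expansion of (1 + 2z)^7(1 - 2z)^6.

3840

Coefficient of z^8 = Σ_{j} C(7,j)·2^j·C(6,8-j)·(-2)^(8-j) for j from 2 to 7.
= 5376 + (-53760) + 134400 + (-107520) + 26880 + (-1536) = 3840.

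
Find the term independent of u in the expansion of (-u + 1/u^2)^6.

15

General term: C(6,j)·(-u)^j·(1/u^2)^(6-j), with u-exponent 1j − 2(6−j) = 3j − 12.
Set 3j − 12 = 0: j = 4.
C(6,4) = 15; (-1)^4 = 1; 1^2 = 1.
Coefficient = 15 · 1 · 1 = 15.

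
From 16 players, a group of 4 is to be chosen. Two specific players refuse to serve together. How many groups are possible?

All 4-subsets: C(16,4) = 1820. Those containing both fixed elements: C(14,2) = 91.
1820 − 91 = 1729.

1729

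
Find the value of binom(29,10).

C(29,10) = (29·28·27·26·25·24·23·22·21·20) / 10! = 72684900288000 / 3628800 = 20030010.

20030010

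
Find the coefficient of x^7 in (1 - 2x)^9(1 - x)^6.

-148626

Coefficient of x^7 = Σ_{j} C(9,j)·(-2)^j·C(6,7-j)·(-1)^(7-j) for j from 1 to 7.
= (-18) + (-864) + (-10080) + (-40320) + (-60480) + (-32256) + (-4608) = -148626.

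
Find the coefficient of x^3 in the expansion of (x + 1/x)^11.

General term: C(11,j)·(x)^j·(1/x)^(11-j), with x-exponent 1j − 1(11−j) = 2j − 11.
Set 2j − 11 = 3: j = 7.
C(11,7) = 330; 1^7 = 1; 1^4 = 1.
Coefficient = 330 · 1 · 1 = 330.

330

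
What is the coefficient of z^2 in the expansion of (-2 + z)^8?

The general term is C(8,j)·(-2)^j·(z)^(8-j); the z^2 term has j = 6.
C(8,6) = 28.
Coefficient = C(8,6) · (-2)^6 = 28 · 64 = 1792.

1792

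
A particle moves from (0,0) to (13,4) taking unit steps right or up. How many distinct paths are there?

Each path is a sequence of 17 steps with 13 rights: C(17,13) = 2380.

2380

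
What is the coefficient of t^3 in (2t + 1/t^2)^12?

112640

General term: C(12,j)·(2t)^j·(1/t^2)^(12-j), with t-exponent 1j − 2(12−j) = 3j − 24.
Set 3j − 24 = 3: j = 9.
C(12,9) = 220; 2^9 = 512; 1^3 = 1.
Coefficient = 220 · 512 · 1 = 112640.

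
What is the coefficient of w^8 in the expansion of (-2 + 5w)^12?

The general term is C(12,j)·(-2)^j·(5w)^(12-j); the w^8 term has j = 4.
C(12,4) = 495.
Coefficient = C(12,4) · (-2)^4 · 5^8 = 495 · 16 · 390625 = 3093750000.

3093750000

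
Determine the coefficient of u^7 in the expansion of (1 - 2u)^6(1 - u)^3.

-1008

Coefficient of u^7 = Σ_{j} C(6,j)·(-2)^j·C(3,7-j)·(-1)^(7-j) for j from 4 to 6.
= (-240) + (-576) + (-192) = -1008.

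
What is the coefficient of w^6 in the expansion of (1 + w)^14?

The general term is C(14,j)·(1)^j·(w)^(14-j); the w^6 term has j = 8.
C(14,8) = 3003.
Coefficient = C(14,8) = 3003.

3003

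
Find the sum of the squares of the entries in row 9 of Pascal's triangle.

By Vandermonde's identity, Σ C(9,r)² = C(18,9) = 48620.

48620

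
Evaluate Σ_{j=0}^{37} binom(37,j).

The entries of row 37 sum to 2^37 = 137438953472.

137438953472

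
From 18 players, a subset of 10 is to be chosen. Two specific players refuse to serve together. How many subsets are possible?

30888

All 10-subsets: C(18,10) = 43758. Those containing both fixed elements: C(16,8) = 12870.
43758 − 12870 = 30888.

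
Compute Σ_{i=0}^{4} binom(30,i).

31931

1 + 30 + 435 + 4060 + 27405 = 31931.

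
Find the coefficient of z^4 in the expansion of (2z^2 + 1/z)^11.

14784

General term: C(11,j)·(2z^2)^j·(1/z)^(11-j), with z-exponent 2j − 1(11−j) = 3j − 11.
Set 3j − 11 = 4: j = 5.
C(11,5) = 462; 2^5 = 32; 1^6 = 1.
Coefficient = 462 · 32 · 1 = 14784.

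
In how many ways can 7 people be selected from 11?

330

This is C(11,7) = 330.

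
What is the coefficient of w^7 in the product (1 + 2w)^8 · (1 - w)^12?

Coefficient of w^7 = Σ_{j} C(8,j)·2^j·C(12,7-j)·(-1)^(7-j) for j from 0 to 7.
= (-792) + 14784 + (-88704) + 221760 + (-246400) + 118272 + (-21504) + 1024 = -1560.

-1560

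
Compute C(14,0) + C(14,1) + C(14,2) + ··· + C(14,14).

Setting x = 1 in (1+x)^14 gives Σ C(14,i) = 2^14 = 16384.

16384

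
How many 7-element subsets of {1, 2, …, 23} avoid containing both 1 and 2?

All 7-subsets: C(23,7) = 245157. Those containing both fixed elements: C(21,5) = 20349.
245157 − 20349 = 224808.

224808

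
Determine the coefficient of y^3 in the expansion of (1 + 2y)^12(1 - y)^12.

-44

Coefficient of y^3 = Σ_{j} C(12,j)·2^j·C(12,3-j)·(-1)^(3-j) for j from 0 to 3.
= (-220) + 1584 + (-3168) + 1760 = -44.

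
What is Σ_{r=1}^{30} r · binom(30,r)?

16106127360

Since r·C(30,r) = 30·C(29,r−1), the sum is 30·2^29 = 30·536870912 = 16106127360.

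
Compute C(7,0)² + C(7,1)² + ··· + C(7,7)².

Σ C(7,i)² is the coefficient of x^7 in (1+x)^7(1+x)^7 = (1+x)^14, i.e. C(14,7) = 3432.

3432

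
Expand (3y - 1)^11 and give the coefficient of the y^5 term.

The general term is C(11,j)·(3y)^j·(-1)^(11-j); the y^5 term has j = 5.
C(11,5) = 462.
Coefficient = C(11,5) · 3^5 = 462 · 243 = 112266.

112266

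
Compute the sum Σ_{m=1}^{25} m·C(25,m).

419430400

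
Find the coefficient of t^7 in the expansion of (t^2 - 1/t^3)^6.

-6

General term: C(6,j)·(t^2)^j·(-1/t^3)^(6-j), with t-exponent 2j − 3(6−j) = 5j − 18.
Set 5j − 18 = 7: j = 5.
C(6,5) = 6; 1^5 = 1; (-1)^1 = -1.
Coefficient = 6 · 1 · (-1) = -6.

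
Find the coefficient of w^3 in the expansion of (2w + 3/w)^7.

General term: C(7,j)·(2w)^j·(3/w)^(7-j), with w-exponent 1j − 1(7−j) = 2j − 7.
Set 2j − 7 = 3: j = 5.
C(7,5) = 21; 2^5 = 32; 3^2 = 9.
Coefficient = 21 · 32 · 9 = 6048.

6048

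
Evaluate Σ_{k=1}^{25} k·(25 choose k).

419430400

Since k·C(25,k) = 25·C(24,k−1), the sum is 25·2^24 = 25·16777216 = 419430400.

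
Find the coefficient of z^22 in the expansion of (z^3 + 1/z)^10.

General term: C(10,j)·(z^3)^j·(1/z)^(10-j), with z-exponent 3j − 1(10−j) = 4j − 10.
Set 4j − 10 = 22: j = 8.
C(10,8) = 45; 1^8 = 1; 1^2 = 1.
Coefficient = 45 · 1 · 1 = 45.

45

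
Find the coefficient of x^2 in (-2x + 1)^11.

The general term is C(11,j)·(-2x)^j·(1)^(11-j); the x^2 term has j = 2.
C(11,2) = 55.
Coefficient = C(11,2) · (-2)^2 = 55 · 4 = 220.

220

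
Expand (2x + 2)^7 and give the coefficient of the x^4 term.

4480

The general term is C(7,j)·(2x)^j·(2)^(7-j); the x^4 term has j = 4.
C(7,4) = 35.
Coefficient = C(7,4) · 2^4 · 2^3 = 35 · 16 · 8 = 4480.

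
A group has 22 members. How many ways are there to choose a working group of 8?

This is C(22,8) = 319770.

319770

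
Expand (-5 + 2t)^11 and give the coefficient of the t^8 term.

-5280000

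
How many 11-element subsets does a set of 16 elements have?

4368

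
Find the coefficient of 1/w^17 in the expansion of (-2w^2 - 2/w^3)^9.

General term: C(9,j)·(-2w^2)^j·(-2/w^3)^(9-j), with w-exponent 2j − 3(9−j) = 5j − 27.
Set 5j − 27 = -17: j = 2.
C(9,2) = 36; (-2)^2 = 4; (-2)^7 = -128.
Coefficient = 36 · 4 · (-128) = -18432.

-18432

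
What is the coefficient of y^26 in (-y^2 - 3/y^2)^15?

-45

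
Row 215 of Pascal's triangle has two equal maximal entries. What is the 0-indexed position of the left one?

107

For odd n = 215, C(215,i) peaks at i = (n−1)/2 and (n+1)/2; the lower is 107.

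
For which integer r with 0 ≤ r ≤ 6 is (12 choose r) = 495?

4

C(12,r) increases on 0 ≤ r ≤ 6. C(12,3) = 220 and C(12,4) = 495, so r = 4.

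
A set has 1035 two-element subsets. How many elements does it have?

n(n−1)/2 = 1035 ⇒ n(n−1) = 2070. Since 46·45 = 2070, n = 46.

46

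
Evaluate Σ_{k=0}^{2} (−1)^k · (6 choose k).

10

The partial alternating sum Σ_{k=0}^{2} (−1)^k C(6,k) = (−1)^2 C(5,2) = 10.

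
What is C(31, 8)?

C(31,8) = (31·30·29·28·27·26·25·24) / 8! = 318073392000 / 40320 = 7888725.

7888725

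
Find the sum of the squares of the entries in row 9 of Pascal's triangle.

48620

Σ C(9,j)² is the coefficient of x^9 in (1+x)^9(1+x)^9 = (1+x)^18, i.e. C(18,9) = 48620.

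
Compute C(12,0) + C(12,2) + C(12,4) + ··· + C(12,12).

Half of (1+1)^12 + (1−1)^12 gives the even-index sum: 2^11 = 2048.

2048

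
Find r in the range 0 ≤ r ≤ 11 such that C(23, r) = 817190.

C(23,r) increases on 0 ≤ r ≤ 11. C(23,8) = 490314 and C(23,9) = 817190, so r = 9.

9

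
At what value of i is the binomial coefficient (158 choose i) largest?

79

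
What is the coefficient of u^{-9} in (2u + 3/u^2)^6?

General term: C(6,j)·(2u)^j·(3/u^2)^(6-j), with u-exponent 1j − 2(6−j) = 3j − 12.
Set 3j − 12 = -9: j = 1.
C(6,1) = 6; 2^1 = 2; 3^5 = 243.
Coefficient = 6 · 2 · 243 = 2916.

2916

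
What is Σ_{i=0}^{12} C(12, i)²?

Σ C(12,i)² is the coefficient of x^12 in (1+x)^12(1+x)^12 = (1+x)^24, i.e. C(24,12) = 2704156.

2704156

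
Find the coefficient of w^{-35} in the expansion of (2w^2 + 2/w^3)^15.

3440640

General term: C(15,j)·(2w^2)^j·(2/w^3)^(15-j), with w-exponent 2j − 3(15−j) = 5j − 45.
Set 5j − 45 = -35: j = 2.
C(15,2) = 105; 2^2 = 4; 2^13 = 8192.
Coefficient = 105 · 4 · 8192 = 3440640.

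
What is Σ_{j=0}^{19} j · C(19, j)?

4980736

Differentiating (1+x)^19 and setting x=1: Σ j·C(19,j) = 19·2^18 = 4980736.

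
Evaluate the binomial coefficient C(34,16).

2203961430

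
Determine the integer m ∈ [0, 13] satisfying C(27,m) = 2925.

C(27,m) increases on 0 ≤ m ≤ 13. C(27,2) = 351 and C(27,3) = 2925, so m = 3.

3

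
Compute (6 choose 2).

15

C(6,2) = (6·5) / 2! = 30 / 2 = 15.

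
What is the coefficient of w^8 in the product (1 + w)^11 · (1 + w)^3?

(1 + w)^11(1 + w)^3 = (1 + w)^14, so the coefficient of w^8 is C(14,8)·1^8 = 3003·1 = 3003.

3003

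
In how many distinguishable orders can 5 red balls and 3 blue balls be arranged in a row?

56

Choose positions for the red balls: C(8,5) = 56.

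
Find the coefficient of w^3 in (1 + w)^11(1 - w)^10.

-10

Coefficient of w^3 = Σ_{j} C(11,j)·1^j·C(10,3-j)·(-1)^(3-j) for j from 0 to 3.
= (-120) + 495 + (-550) + 165 = -10.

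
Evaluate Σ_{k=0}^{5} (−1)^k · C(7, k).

-6

The partial alternating sum Σ_{k=0}^{5} (−1)^k C(7,k) = (−1)^5 C(6,5) = -6.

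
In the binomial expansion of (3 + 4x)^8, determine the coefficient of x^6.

The general term is C(8,j)·(3)^j·(4x)^(8-j); the x^6 term has j = 2.
C(8,2) = 28.
Coefficient = C(8,2) · 3^2 · 4^6 = 28 · 9 · 4096 = 1032192.

1032192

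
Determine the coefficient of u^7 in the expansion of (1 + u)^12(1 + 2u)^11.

3383160

Coefficient of u^7 = Σ_{j} C(12,j)·1^j·C(11,7-j)·2^(7-j) for j from 0 to 7.
= 42240 + 354816 + 975744 + 1161600 + 653400 + 174240 + 20328 + 792 = 3383160.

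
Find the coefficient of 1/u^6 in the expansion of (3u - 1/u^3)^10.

153090

General term: C(10,j)·(3u)^j·(-1/u^3)^(10-j), with u-exponent 1j − 3(10−j) = 4j − 30.
Set 4j − 30 = -6: j = 6.
C(10,6) = 210; 3^6 = 729; (-1)^4 = 1.
Coefficient = 210 · 729 · 1 = 153090.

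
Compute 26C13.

C(26,13) = (26·25·24·23·22·21·20·19·18·17·16·15·14) / 13! = 64764752532480000 / 6227020800 = 10400600.

10400600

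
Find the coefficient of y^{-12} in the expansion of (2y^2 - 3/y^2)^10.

1180980

General term: C(10,j)·(2y^2)^j·(-3/y^2)^(10-j), with y-exponent 2j − 2(10−j) = 4j − 20.
Set 4j − 20 = -12: j = 2.
C(10,2) = 45; 2^2 = 4; (-3)^8 = 6561.
Coefficient = 45 · 4 · 6561 = 1180980.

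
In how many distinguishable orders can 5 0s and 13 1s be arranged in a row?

Choose positions for the 0s: C(18,5) = 8568.

8568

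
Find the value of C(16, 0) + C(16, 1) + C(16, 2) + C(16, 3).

1 + 16 + 120 + 560 = 697.

697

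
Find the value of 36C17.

8597496600

C(36,17) = (36·35·34·33·32·31·30·29·28·27·26·25·24·23·22·21·20) / 17! = 3058021453718104473600000 / 355687428096000 = 8597496600.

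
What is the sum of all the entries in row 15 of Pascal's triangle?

32768

Setting x = 1 in (1+x)^15 gives Σ C(15,r) = 2^15 = 32768.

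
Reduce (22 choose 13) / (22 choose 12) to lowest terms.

10/13

C(n,k+1)/C(n,k) = (n−k)/(k+1) = (22−12)/(12+1) = 10/13.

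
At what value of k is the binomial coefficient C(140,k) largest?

70

C(140,k) is maximized at k = 140/2 = 70.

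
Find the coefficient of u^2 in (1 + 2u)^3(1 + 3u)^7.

Coefficient of u^2 = Σ_{j} C(3,j)·2^j·C(7,2-j)·3^(2-j) for j from 0 to 2.
= 189 + 126 + 12 = 327.

327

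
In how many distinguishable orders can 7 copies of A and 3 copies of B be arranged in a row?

120

Choose positions for the A's: C(10,7) = 120.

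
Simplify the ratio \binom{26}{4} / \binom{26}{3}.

23/4

C(n,k+1)/C(n,k) = (n−k)/(k+1) = (26−3)/(3+1) = 23/4.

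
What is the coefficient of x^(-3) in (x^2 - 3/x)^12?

-4330260

General term: C(12,j)·(x^2)^j·(-3/x)^(12-j), with x-exponent 2j − 1(12−j) = 3j − 12.
Set 3j − 12 = -3: j = 3.
C(12,3) = 220; 1^3 = 1; (-3)^9 = -19683.
Coefficient = 220 · 1 · (-19683) = -4330260.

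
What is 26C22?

C(26,22) = C(26,4) by symmetry.
C(26,4) = (26·25·24·23) / 4! = 358800 / 24 = 14950.

14950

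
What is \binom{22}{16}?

74613

C(22,16) = C(22,6) by symmetry.
C(22,6) = (22·21·20·19·18·17) / 6! = 53721360 / 720 = 74613.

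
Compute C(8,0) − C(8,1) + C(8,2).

21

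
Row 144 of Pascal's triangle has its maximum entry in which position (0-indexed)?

C(144,r) is maximized at r = 144/2 = 72.

72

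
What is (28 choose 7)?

1184040

C(28,7) = (28·27·26·25·24·23·22) / 7! = 5967561600 / 5040 = 1184040.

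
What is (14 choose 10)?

C(14,10) = C(14,4) by symmetry.
C(14,4) = (14·13·12·11) / 4! = 24024 / 24 = 1001.

1001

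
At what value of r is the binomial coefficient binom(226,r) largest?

C(226,r) is maximized at r = 226/2 = 113.

113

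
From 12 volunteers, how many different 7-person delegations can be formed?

792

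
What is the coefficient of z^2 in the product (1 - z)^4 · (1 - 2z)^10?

266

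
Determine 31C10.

C(31,10) = (31·30·29·28·27·26·25·24·23·22) / 10! = 160945136352000 / 3628800 = 44352165.

44352165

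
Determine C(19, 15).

C(19,15) = C(19,4) by symmetry.
C(19,4) = (19·18·17·16) / 4! = 93024 / 24 = 3876.

3876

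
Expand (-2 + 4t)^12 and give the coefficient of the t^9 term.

The general term is C(12,j)·(-2)^j·(4t)^(12-j); the t^9 term has j = 3.
C(12,3) = 220.
Coefficient = C(12,3) · (-2)^3 · 4^9 = 220 · (-8) · 262144 = -461373440.

-461373440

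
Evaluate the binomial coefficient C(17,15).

136

C(17,15) = C(17,2) by symmetry.
C(17,2) = (17·16) / 2! = 272 / 2 = 136.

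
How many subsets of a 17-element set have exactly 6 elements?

12376

Choose the 6 positions: C(17,6) = 12376.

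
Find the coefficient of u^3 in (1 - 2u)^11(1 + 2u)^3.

-256

Coefficient of u^3 = Σ_{j} C(11,j)·(-2)^j·C(3,3-j)·2^(3-j) for j from 0 to 3.
= 8 + (-264) + 1320 + (-1320) = -256.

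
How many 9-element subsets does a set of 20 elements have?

C(20,9) = (20·19·18·17·16·15·14·13·12) / 9! = 60949324800 / 362880 = 167960.

167960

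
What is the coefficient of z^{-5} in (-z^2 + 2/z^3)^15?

823680

General term: C(15,j)·(-z^2)^j·(2/z^3)^(15-j), with z-exponent 2j − 3(15−j) = 5j − 45.
Set 5j − 45 = -5: j = 8.
C(15,8) = 6435; (-1)^8 = 1; 2^7 = 128.
Coefficient = 6435 · 1 · 128 = 823680.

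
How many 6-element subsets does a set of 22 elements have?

74613

C(22,6) = (22·21·20·19·18·17) / 6! = 53721360 / 720 = 74613.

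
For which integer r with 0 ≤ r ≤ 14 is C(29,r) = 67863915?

C(29,r) increases on 0 ≤ r ≤ 14. C(29,12) = 51895935 and C(29,13) = 67863915, so r = 13.

13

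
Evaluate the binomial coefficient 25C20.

53130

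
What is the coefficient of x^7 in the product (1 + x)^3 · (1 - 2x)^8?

Coefficient of x^7 = Σ_{j} C(3,j)·1^j·C(8,7-j)·(-2)^(7-j) for j from 0 to 3.
= (-1024) + 5376 + (-5376) + 1120 = 96.

96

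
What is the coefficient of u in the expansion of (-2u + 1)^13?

The general term is C(13,j)·(-2u)^j·(1)^(13-j); the u^1 term has j = 1.
C(13,1) = 13.
Coefficient = C(13,1) · (-2)^1 = 13 · (-2) = -26.

-26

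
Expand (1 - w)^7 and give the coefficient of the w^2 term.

The general term is C(7,j)·(1)^j·(-w)^(7-j); the w^2 term has j = 5.
C(7,5) = 21.
Coefficient = C(7,5) = 21.

21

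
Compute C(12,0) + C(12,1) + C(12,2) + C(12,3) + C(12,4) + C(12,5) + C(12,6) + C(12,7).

1 + 12 + 66 + 220 + 495 + 792 + 924 + 792 = 3302.

3302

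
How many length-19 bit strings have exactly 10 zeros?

Choose the 10 positions: C(19,10) = 92378.

92378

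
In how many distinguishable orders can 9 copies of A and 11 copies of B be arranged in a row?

Choose positions for the A's: C(20,9) = 167960.

167960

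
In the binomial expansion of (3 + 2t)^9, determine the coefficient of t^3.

489888

The general term is C(9,j)·(3)^j·(2t)^(9-j); the t^3 term has j = 6.
C(9,6) = 84.
Coefficient = C(9,6) · 3^6 · 2^3 = 84 · 729 · 8 = 489888.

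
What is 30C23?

2035800

C(30,23) = C(30,7) by symmetry.
C(30,7) = (30·29·28·27·26·25·24) / 7! = 10260432000 / 5040 = 2035800.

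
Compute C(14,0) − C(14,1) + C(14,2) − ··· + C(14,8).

1287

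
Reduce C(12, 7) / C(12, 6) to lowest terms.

C(n,k+1)/C(n,k) = (n−k)/(k+1) = (12−6)/(6+1) = 6/7.

6/7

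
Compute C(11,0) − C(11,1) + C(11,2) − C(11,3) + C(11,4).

210

The partial alternating sum Σ_{k=0}^{4} (−1)^k C(11,k) = (−1)^4 C(10,4) = 210.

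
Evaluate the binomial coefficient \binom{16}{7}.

11440

C(16,7) = (16·15·14·13·12·11·10) / 7! = 57657600 / 5040 = 11440.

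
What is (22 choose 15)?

170544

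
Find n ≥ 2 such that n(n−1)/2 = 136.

n(n−1)/2 = 136 ⇒ n(n−1) = 272. Since 17·16 = 272, n = 17.

17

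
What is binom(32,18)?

471435600

C(32,18) = C(32,14) by symmetry.
C(32,14) = (32·31·30·29·28·27·26·25·24·23·22·21·20·19) / 14! = 41098950018846720000 / 87178291200 = 471435600.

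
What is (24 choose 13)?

C(24,13) = C(24,11) by symmetry.
C(24,11) = (24·23·22·21·20·19·18·17·16·15·14) / 11! = 99638080819200 / 39916800 = 2496144.

2496144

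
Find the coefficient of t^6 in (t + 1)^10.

210

The general term is C(10,j)·(t)^j·(1)^(10-j); the t^6 term has j = 6.
C(10,6) = 210.
Coefficient = C(10,6) = 210.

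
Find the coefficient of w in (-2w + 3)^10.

-393660

The general term is C(10,j)·(-2w)^j·(3)^(10-j); the w^1 term has j = 1.
C(10,1) = 10.
Coefficient = C(10,1) · (-2)^1 · 3^9 = 10 · (-2) · 19683 = -393660.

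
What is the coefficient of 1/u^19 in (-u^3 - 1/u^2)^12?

12

General term: C(12,j)·(-u^3)^j·(-1/u^2)^(12-j), with u-exponent 3j − 2(12−j) = 5j − 24.
Set 5j − 24 = -19: j = 1.
C(12,1) = 12; (-1)^1 = -1; (-1)^11 = -1.
Coefficient = 12 · (-1) · (-1) = 12.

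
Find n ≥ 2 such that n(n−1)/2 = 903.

43

n(n−1)/2 = 903 ⇒ n(n−1) = 1806. Since 43·42 = 1806, n = 43.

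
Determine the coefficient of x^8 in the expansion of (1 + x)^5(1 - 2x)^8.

Coefficient of x^8 = Σ_{j} C(5,j)·1^j·C(8,8-j)·(-2)^(8-j) for j from 0 to 5.
= 256 + (-5120) + 17920 + (-17920) + 5600 + (-448) = 288.

288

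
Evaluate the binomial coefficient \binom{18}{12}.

C(18,12) = C(18,6) by symmetry.
C(18,6) = (18·17·16·15·14·13) / 6! = 13366080 / 720 = 18564.

18564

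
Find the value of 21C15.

54264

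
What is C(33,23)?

C(33,23) = C(33,10) by symmetry.
C(33,10) = (33·32·31·30·29·28·27·26·25·24) / 10! = 335885501952000 / 3628800 = 92561040.

92561040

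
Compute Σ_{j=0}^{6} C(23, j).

145499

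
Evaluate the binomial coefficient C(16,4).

1820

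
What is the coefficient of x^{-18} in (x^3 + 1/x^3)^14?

1001

General term: C(14,j)·(x^3)^j·(1/x^3)^(14-j), with x-exponent 3j − 3(14−j) = 6j − 42.
Set 6j − 42 = -18: j = 4.
C(14,4) = 1001; 1^4 = 1; 1^10 = 1.
Coefficient = 1001 · 1 · 1 = 1001.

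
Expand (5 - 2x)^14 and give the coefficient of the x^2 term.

The general term is C(14,j)·(5)^j·(-2x)^(14-j); the x^2 term has j = 12.
C(14,12) = 91.
Coefficient = C(14,12) · 5^12 · (-2)^2 = 91 · 244140625 · 4 = 88867187500.

88867187500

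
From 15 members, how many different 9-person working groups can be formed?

This is C(15,9) = 5005.

5005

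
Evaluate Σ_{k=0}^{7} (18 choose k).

1 + 18 + 153 + 816 + 3060 + 8568 + 18564 + 31824 = 63004.

63004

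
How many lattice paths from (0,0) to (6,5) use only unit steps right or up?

Each path is a sequence of 11 steps with 6 rights: C(11,6) = 462.

462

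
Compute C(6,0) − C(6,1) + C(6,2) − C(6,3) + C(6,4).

5

The partial alternating sum Σ_{k=0}^{4} (−1)^k C(6,k) = (−1)^4 C(5,4) = 5.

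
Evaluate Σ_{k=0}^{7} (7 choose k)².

3432

By Vandermonde's identity, Σ C(7,k)² = C(14,7) = 3432.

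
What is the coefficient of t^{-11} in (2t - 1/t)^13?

General term: C(13,j)·(2t)^j·(-1/t)^(13-j), with t-exponent 1j − 1(13−j) = 2j − 13.
Set 2j − 13 = -11: j = 1.
C(13,1) = 13; 2^1 = 2; (-1)^12 = 1.
Coefficient = 13 · 2 · 1 = 26.

26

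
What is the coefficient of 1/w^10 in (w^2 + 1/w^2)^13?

General term: C(13,j)·(w^2)^j·(1/w^2)^(13-j), with w-exponent 2j − 2(13−j) = 4j − 26.
Set 4j − 26 = -10: j = 4.
C(13,4) = 715; 1^4 = 1; 1^9 = 1.
Coefficient = 715 · 1 · 1 = 715.

715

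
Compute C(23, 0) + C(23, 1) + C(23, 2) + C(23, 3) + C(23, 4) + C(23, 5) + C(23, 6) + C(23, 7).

390656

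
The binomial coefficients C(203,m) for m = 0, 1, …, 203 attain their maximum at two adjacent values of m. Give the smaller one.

For odd n = 203, C(203,m) peaks at m = (n−1)/2 and (n+1)/2; the smaller is 101.

101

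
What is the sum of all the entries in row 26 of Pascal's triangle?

67108864

The entries of row 26 sum to 2^26 = 67108864.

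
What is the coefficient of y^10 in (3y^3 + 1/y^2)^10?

153090

General term: C(10,j)·(3y^3)^j·(1/y^2)^(10-j), with y-exponent 3j − 2(10−j) = 5j − 20.
Set 5j − 20 = 10: j = 6.
C(10,6) = 210; 3^6 = 729; 1^4 = 1.
Coefficient = 210 · 729 · 1 = 153090.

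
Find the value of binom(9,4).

126

C(9,4) = (9·8·7·6) / 4! = 3024 / 24 = 126.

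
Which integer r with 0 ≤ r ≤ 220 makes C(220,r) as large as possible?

110

C(220,r) is maximized at r = 220/2 = 110.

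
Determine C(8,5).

56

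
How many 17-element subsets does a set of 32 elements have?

C(32,17) = C(32,15) by symmetry.
C(32,15) = (32·31·30·29·28·27·26·25·24·23·22·21·20·19·18) / 15! = 739781100339240960000 / 1307674368000 = 565722720.

565722720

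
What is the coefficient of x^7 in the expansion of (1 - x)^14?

-3432

The general term is C(14,j)·(1)^j·(-x)^(14-j); the x^7 term has j = 7.
C(14,7) = 3432.
Coefficient = C(14,7) · (-1)^7 = 3432 · (-1) = -3432.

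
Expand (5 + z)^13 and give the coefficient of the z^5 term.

502734375

The general term is C(13,j)·(5)^j·(z)^(13-j); the z^5 term has j = 8.
C(13,8) = 1287.
Coefficient = C(13,8) · 5^8 = 1287 · 390625 = 502734375.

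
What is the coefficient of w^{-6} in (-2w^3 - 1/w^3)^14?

192192

General term: C(14,j)·(-2w^3)^j·(-1/w^3)^(14-j), with w-exponent 3j − 3(14−j) = 6j − 42.
Set 6j − 42 = -6: j = 6.
C(14,6) = 3003; (-2)^6 = 64; (-1)^8 = 1.
Coefficient = 3003 · 64 · 1 = 192192.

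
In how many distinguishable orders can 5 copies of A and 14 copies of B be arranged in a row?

Choose positions for the A's: C(19,5) = 11628.

11628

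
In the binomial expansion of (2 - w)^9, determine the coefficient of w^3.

-5376

The general term is C(9,j)·(2)^j·(-w)^(9-j); the w^3 term has j = 6.
C(9,6) = 84.
Coefficient = C(9,6) · 2^6 · (-1)^3 = 84 · 64 · (-1) = -5376.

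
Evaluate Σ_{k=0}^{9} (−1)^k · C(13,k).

-220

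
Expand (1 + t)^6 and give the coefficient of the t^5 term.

6

The general term is C(6,j)·(1)^j·(t)^(6-j); the t^5 term has j = 1.
C(6,1) = 6.
Coefficient = C(6,1) = 6.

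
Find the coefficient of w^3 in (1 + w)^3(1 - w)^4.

Coefficient of w^3 = Σ_{j} C(3,j)·1^j·C(4,3-j)·(-1)^(3-j) for j from 0 to 3.
= (-4) + 18 + (-12) + 1 = 3.

3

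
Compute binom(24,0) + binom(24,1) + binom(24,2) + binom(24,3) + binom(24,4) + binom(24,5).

1 + 24 + 276 + 2024 + 10626 + 42504 = 55455.

55455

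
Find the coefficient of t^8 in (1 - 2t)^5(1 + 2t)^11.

Coefficient of t^8 = Σ_{j} C(5,j)·(-2)^j·C(11,8-j)·2^(8-j) for j from 0 to 5.
= 42240 + (-422400) + 1182720 + (-1182720) + 422400 + (-42240) = 0.

0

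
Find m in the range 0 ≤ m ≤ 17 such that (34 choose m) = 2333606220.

17

C(34,m) increases on 0 ≤ m ≤ 17. C(34,16) = 2203961430 and C(34,17) = 2333606220, so m = 17.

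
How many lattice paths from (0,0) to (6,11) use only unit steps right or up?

12376

Each path is a sequence of 17 steps with 6 rights: C(17,6) = 12376.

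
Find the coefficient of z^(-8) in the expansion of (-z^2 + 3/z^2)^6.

-1458

General term: C(6,j)·(-z^2)^j·(3/z^2)^(6-j), with z-exponent 2j − 2(6−j) = 4j − 12.
Set 4j − 12 = -8: j = 1.
C(6,1) = 6; (-1)^1 = -1; 3^5 = 243.
Coefficient = 6 · (-1) · 243 = -1458.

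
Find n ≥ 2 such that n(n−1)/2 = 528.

n(n−1)/2 = 528 ⇒ n(n−1) = 1056. Since 33·32 = 1056, n = 33.

33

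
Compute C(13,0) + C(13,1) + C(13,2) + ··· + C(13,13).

8192

Setting x = 1 in (1+x)^13 gives Σ C(13,j) = 2^13 = 8192.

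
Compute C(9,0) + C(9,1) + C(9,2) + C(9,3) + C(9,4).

1 + 9 + 36 + 84 + 126 = 256.

256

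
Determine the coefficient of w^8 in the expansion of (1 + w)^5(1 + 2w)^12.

1519760

Coefficient of w^8 = Σ_{j} C(5,j)·1^j·C(12,8-j)·2^(8-j) for j from 0 to 5.
= 126720 + 506880 + 591360 + 253440 + 39600 + 1760 = 1519760.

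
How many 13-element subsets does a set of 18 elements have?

C(18,13) = C(18,5) by symmetry.
C(18,5) = (18·17·16·15·14) / 5! = 1028160 / 120 = 8568.

8568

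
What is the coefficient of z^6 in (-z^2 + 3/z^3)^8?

252

General term: C(8,j)·(-z^2)^j·(3/z^3)^(8-j), with z-exponent 2j − 3(8−j) = 5j − 24.
Set 5j − 24 = 6: j = 6.
C(8,6) = 28; (-1)^6 = 1; 3^2 = 9.
Coefficient = 28 · 1 · 9 = 252.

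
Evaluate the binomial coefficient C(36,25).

600805296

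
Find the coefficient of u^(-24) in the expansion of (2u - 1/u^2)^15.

General term: C(15,j)·(2u)^j·(-1/u^2)^(15-j), with u-exponent 1j − 2(15−j) = 3j − 30.
Set 3j − 30 = -24: j = 2.
C(15,2) = 105; 2^2 = 4; (-1)^13 = -1.
Coefficient = 105 · 4 · (-1) = -420.

-420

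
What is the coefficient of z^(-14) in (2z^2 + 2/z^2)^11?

112640

General term: C(11,j)·(2z^2)^j·(2/z^2)^(11-j), with z-exponent 2j − 2(11−j) = 4j − 22.
Set 4j − 22 = -14: j = 2.
C(11,2) = 55; 2^2 = 4; 2^9 = 512.
Coefficient = 55 · 4 · 512 = 112640.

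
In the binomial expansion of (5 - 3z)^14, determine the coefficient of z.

The general term is C(14,j)·(5)^j·(-3z)^(14-j); the z^1 term has j = 13.
C(14,13) = 14.
Coefficient = C(14,13) · 5^13 · (-3)^1 = 14 · 1220703125 · (-3) = -51269531250.

-51269531250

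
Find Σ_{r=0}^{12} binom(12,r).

The entries of row 12 sum to 2^12 = 4096.

4096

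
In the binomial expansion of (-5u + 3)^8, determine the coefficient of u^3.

The general term is C(8,j)·(-5u)^j·(3)^(8-j); the u^3 term has j = 3.
C(8,3) = 56.
Coefficient = C(8,3) · (-5)^3 · 3^5 = 56 · (-125) · 243 = -1701000.

-1701000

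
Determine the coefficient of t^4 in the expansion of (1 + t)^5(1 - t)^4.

6

Coefficient of t^4 = Σ_{j} C(5,j)·1^j·C(4,4-j)·(-1)^(4-j) for j from 0 to 4.
= 1 + (-20) + 60 + (-40) + 5 = 6.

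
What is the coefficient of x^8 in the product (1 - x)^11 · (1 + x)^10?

210

Coefficient of x^8 = Σ_{j} C(11,j)·(-1)^j·C(10,8-j)·1^(8-j) for j from 0 to 8.
= 45 + (-1320) + 11550 + (-41580) + 69300 + (-55440) + 20790 + (-3300) + 165 = 210.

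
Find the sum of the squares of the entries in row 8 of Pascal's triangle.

12870

By Vandermonde's identity, Σ C(8,i)² = C(16,8) = 12870.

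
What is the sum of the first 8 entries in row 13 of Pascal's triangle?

1 + 13 + 78 + 286 + 715 + 1287 + 1716 + 1716 = 5812.

5812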